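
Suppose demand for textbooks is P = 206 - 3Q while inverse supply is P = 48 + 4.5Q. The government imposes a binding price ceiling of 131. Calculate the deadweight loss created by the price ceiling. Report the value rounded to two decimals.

Free-market equilibrium: 206 - 3Q = 48 + 4.5Q gives Q* = 21.0667, P* = 142.8.
At P = 131, sellers supply (131 - 48)/4.5 = 18.4444 while buyers want more, so the quantity traded is 18.4444 at price 131.
At Q = 18.4444 the demand price is 150.6667 and the supply price is 131. Deadweight loss is the triangle between the curves from 18.4444 to 21.0667: (1/2)(150.6667 - 131)(21.0667 - 18.4444) = 25.7852.

25.79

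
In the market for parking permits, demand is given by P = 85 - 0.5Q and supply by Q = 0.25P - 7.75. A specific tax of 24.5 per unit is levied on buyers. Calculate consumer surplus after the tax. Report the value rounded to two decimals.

10.74

Rewriting supply in inverse form: P = 31 + 4Q.
Pre-tax equilibrium: 85 - 0.5Q = 31 + 4Q gives Q* = 12, P* = 79.
With the tax, buyers' net willingness to pay falls by 24.5: (85 - 24.5) - 0.5Q = 31 + 4Q, so Q_t = 6.5556. Buyers pay P_b = 81.7222; sellers receive P_s = P_b - 24.5 = 57.2222.
Consumer surplus is the triangle under demand above P_b: (1/2)(6.5556)(85 - 81.7222) = 10.7438.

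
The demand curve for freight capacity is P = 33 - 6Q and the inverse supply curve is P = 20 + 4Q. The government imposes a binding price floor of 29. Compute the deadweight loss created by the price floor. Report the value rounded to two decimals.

Free-market equilibrium: 33 - 6Q = 20 + 4Q gives Q* = 1.3, P* = 25.2.
At P = 29, buyers demand (33 - 29)/6 = 0.6667 while sellers would supply more, so the quantity traded is 0.6667 at price 29.
The lost-trades triangle has base Q* - 0.6667 = 0.6333 and height equal to the gap between the curves at Q = 0.6667, which is 29 - 22.6667 = 6.3333. DWL = (1/2)(0.6333)(6.3333) = 2.0056.

2.01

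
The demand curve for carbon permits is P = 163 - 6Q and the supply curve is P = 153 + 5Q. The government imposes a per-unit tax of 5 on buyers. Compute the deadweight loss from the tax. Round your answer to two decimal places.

1.14

Pre-tax equilibrium: 163 - 6Q = 153 + 5Q gives Q* = 0.9091, P* = 157.5455.
With the tax, buyers' net willingness to pay falls by 5: (163 - 5) - 6Q = 153 + 5Q, so Q_t = 0.4545. Buyers pay P_b = 160.2727; sellers receive P_s = P_b - 5 = 155.2727.
Deadweight loss is the triangle between the curves from Q_t to Q*: (1/2)(0.9091 - 0.4545)(5) = 1.1364.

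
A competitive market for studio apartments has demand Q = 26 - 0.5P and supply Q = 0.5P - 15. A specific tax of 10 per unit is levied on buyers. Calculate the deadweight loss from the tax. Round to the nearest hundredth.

12.50

Rewriting demand in inverse form: P = 52 - 2Q.
Rewriting supply in inverse form: P = 30 + 2Q.
Without the tax, 52 - 2Q = 30 + 2Q so Q* = 5.5 and P* = 41.
A tax on buyers shifts demand down by 10: (52 - 10) - 2Q = 30 + 2Q, so Q_t = 3. Buyers pay P_b = 46; sellers receive P_s = P_b - 10 = 36.
The welfare triangle lost has base Q* - Q_t = 2.5 and height t = 10, so DWL = (1/2)(2.5)(10) = 12.5.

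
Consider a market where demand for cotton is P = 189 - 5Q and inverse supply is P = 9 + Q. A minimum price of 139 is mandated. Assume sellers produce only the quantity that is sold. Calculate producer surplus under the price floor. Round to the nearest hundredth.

Free-market equilibrium: 189 - 5Q = 9 + Q gives Q* = 30, P* = 39.
At P = 139, buyers demand (189 - 139)/5 = 10 while sellers would supply more, so the quantity traded is 10 at price 139.
The supply price at Q = 10 is 19. PS is the trapezoid between 139 and supply over [0, 10]: (1/2)[(139 - 9) + (139 - 19)](10) = 1250.

1250.00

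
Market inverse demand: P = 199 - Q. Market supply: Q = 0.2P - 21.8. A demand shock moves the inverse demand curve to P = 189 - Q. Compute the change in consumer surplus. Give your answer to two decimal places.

-23.61

Rewriting supply in inverse form: P = 109 + 5Q.
Initial equilibrium: Q_0 = 15, P_0 = 184; CS_0 = (1/2)(15)(15) = 112.5, PS_0 = (1/2)(15)(75) = 562.5.
New equilibrium: 189 - Q = 109 + 5Q gives Q_1 = 13.3333, P_1 = 175.6667; CS_1 = 88.8889, PS_1 = 444.4444.
Change in consumer surplus = 88.8889 - 112.5 = -23.6111.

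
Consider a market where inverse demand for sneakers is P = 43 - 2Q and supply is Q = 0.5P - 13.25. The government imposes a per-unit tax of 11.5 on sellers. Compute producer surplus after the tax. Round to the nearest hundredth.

1.56

Rewriting supply in inverse form: P = 26.5 + 2Q.
Pre-tax equilibrium: 43 - 2Q = 26.5 + 2Q gives Q* = 4.125, P* = 34.75.
With the tax, sellers need 11.5 more per unit: 43 - 2Q = 26.5 + 2Q + 11.5, so Q_t = 1.25. Buyers pay P_b = 40.5; sellers receive P_s = P_b - 11.5 = 29.
PS = (1/2)(Q_t)(P_s - 26.5) = (1/2)(1.25)(2.5) = 1.5625.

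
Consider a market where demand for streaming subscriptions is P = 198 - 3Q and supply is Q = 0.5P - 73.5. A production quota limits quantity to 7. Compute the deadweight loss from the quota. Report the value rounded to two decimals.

Rewriting supply in inverse form: P = 147 + 2Q.
Without the quota, 198 - 3Q = 147 + 2Q gives Q* = 10.2.
At Q = 7 the demand price is 198 - 3(7) = 177 and the supply price is 147 + 2(7) = 161.
DWL = (1/2)(gap between curves at 7) x (Q* - 7) = (1/2)(16)(3.2) = 25.6.

25.60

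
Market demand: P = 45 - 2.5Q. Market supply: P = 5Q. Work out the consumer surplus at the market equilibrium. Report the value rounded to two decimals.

Equilibrium: 45 - 2.5Q = 5Q, so Q* = 6 and P* = 30.
CS is the area between the demand curve and P* from 0 to Q*: (1/2)(6)(15) = 45.

45.00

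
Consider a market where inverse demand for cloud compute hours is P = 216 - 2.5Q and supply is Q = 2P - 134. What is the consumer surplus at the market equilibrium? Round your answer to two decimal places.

Rewriting supply in inverse form: P = 67 + 0.5Q.
Set 216 - 2.5Q = 67 + 0.5Q, which gives 149 = 3Q, so Q* = 49.6667 and P* = 216 - 2.5(49.6667) = 91.8333.
CS is the area between the demand curve and P* from 0 to Q*: (1/2)(49.6667)(124.1667) = 3083.4722.

3083.47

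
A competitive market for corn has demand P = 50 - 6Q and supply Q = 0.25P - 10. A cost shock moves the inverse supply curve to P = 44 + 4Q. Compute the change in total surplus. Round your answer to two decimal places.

Rewriting supply in inverse form: P = 40 + 4Q.
Initial equilibrium: Q_0 = 1, P_0 = 44; CS_0 = (1/2)(1)(6) = 3, PS_0 = (1/2)(1)(4) = 2.
New equilibrium: 50 - 6Q = 44 + 4Q gives Q_1 = 0.6, P_1 = 46.4; CS_1 = 1.08, PS_1 = 0.72.
Change in total surplus = (1.08 + 0.72) - (3 + 2) = -3.2.

-3.20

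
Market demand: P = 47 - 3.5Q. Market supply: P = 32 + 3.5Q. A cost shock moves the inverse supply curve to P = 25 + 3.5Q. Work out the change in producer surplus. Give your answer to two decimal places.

Initial equilibrium: Q_0 = 2.1429, P_0 = 39.5; CS_0 = (1/2)(2.1429)(7.5) = 8.0357, PS_0 = (1/2)(2.1429)(7.5) = 8.0357.
New equilibrium: 47 - 3.5Q = 25 + 3.5Q gives Q_1 = 3.1429, P_1 = 36; CS_1 = 17.2857, PS_1 = 17.2857.
Change in producer surplus = 17.2857 - 8.0357 = 9.25.

9.25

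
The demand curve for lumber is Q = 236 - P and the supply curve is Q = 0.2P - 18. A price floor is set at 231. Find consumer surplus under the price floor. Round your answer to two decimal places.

12.50

Rewriting demand in inverse form: P = 236 - Q.
Rewriting supply in inverse form: P = 90 + 5Q.
Free-market equilibrium: 236 - Q = 90 + 5Q gives Q* = 24.3333, P* = 211.6667.
At the floor price 231, quantity demanded is (236 - 231)/1 = 5; demand is the short side, so Q = 5 trades at P = 231.
CS is the triangle under demand above 231: (1/2)(5)(236 - 231) = 12.5.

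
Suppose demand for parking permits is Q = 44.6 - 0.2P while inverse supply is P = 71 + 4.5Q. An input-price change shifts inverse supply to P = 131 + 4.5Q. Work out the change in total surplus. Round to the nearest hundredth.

-770.53

Rewriting demand in inverse form: P = 223 - 5Q.
Initial equilibrium: Q_0 = 16, P_0 = 143; CS_0 = (1/2)(16)(80) = 640, PS_0 = (1/2)(16)(72) = 576.
New equilibrium: 223 - 5Q = 131 + 4.5Q gives Q_1 = 9.6842, P_1 = 174.5789; CS_1 = 234.4598, PS_1 = 211.0139.
Change in total surplus = (234.4598 + 211.0139) - (640 + 576) = -770.5263.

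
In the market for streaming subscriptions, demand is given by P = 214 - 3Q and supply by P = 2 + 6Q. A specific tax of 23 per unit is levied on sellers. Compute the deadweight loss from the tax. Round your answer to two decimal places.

29.39

Without the tax, 214 - 3Q = 2 + 6Q so Q* = 23.5556 and P* = 143.3333.
A tax on sellers shifts supply up by 23: 214 - 3Q = 2 + 6Q + 23, so Q_t = 21. Buyers pay P_b = 151; sellers receive P_s = P_b - 23 = 128.
The welfare triangle lost has base Q* - Q_t = 2.5556 and height t = 23, so DWL = (1/2)(2.5556)(23) = 29.3889.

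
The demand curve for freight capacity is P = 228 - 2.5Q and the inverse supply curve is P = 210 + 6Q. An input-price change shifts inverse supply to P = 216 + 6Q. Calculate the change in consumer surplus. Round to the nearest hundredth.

-3.11

Initial equilibrium: Q_0 = 2.1176, P_0 = 222.7059; CS_0 = (1/2)(2.1176)(5.2941) = 5.6055, PS_0 = (1/2)(2.1176)(12.7059) = 13.4533.
New equilibrium: 228 - 2.5Q = 216 + 6Q gives Q_1 = 1.4118, P_1 = 224.4706; CS_1 = 2.4913, PS_1 = 5.9792.
Change in consumer surplus = 2.4913 - 5.6055 = -3.1142.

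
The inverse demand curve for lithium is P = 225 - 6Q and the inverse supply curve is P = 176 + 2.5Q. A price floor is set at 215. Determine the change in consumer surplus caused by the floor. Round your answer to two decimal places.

Without the control, 225 - 6Q = 176 + 2.5Q so Q* = 5.7647 and P* = 190.4118.
At the floor price 215, quantity demanded is (225 - 215)/6 = 1.6667; demand is the short side, so Q = 1.6667 trades at P = 215.
CS goes from (1/2)(5.7647)(34.5882) = 99.6955 to 8.3333 (computed as (225 - 215)(1.6667) - (1/2)(6)(1.6667)^2), a change of -91.3622.

-91.36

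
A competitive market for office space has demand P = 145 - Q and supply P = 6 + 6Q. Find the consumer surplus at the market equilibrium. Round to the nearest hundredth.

Equilibrium: 145 - Q = 6 + 6Q, so Q* = 19.8571 and P* = 125.1429.
Consumer surplus is the triangle under demand above P*: (1/2)(19.8571)(145 - 125.1429) = (1/2)(19.8571)(19.8571) = 197.1531.

197.15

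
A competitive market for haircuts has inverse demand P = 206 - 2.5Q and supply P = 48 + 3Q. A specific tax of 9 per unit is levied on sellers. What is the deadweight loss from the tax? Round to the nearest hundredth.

Pre-tax equilibrium: 206 - 2.5Q = 48 + 3Q gives Q* = 28.7273, P* = 134.1818.
A tax on sellers shifts supply up by 9: 206 - 2.5Q = 48 + 3Q + 9, so Q_t = 27.0909. Buyers pay P_b = 138.2727; sellers receive P_s = P_b - 9 = 129.2727.
The welfare triangle lost has base Q* - Q_t = 1.6364 and height t = 9, so DWL = (1/2)(1.6364)(9) = 7.3636.

7.36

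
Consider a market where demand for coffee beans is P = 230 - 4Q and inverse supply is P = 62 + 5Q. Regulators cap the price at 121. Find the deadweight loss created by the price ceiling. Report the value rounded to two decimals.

Free-market equilibrium: 230 - 4Q = 62 + 5Q gives Q* = 18.6667, P* = 155.3333.
At the ceiling price 121, quantity supplied is (121 - 62)/5 = 11.8; supply is the short side, so Q = 11.8 trades at P = 121.
At Q = 11.8 the demand price is 182.8 and the supply price is 121. Deadweight loss is the triangle between the curves from 11.8 to 18.6667: (1/2)(182.8 - 121)(18.6667 - 11.8) = 212.18.

212.18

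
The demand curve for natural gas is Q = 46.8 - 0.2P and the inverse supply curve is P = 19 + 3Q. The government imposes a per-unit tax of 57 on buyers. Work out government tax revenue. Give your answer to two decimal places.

Rewriting demand in inverse form: P = 234 - 5Q.
Without the tax, 234 - 5Q = 19 + 3Q so Q* = 26.875 and P* = 99.625.
With the tax, buyers' net willingness to pay falls by 57: (234 - 57) - 5Q = 19 + 3Q, so Q_t = 19.75. Buyers pay P_b = 135.25; sellers receive P_s = P_b - 57 = 78.25.
Revenue is the tax times quantity traded: 57 x 19.75 = 1125.75.

1125.75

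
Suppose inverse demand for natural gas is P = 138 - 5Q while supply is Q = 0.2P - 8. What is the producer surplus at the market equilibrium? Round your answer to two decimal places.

Rewriting supply in inverse form: P = 40 + 5Q.
Set 138 - 5Q = 40 + 5Q, which gives 98 = 10Q, so Q* = 9.8 and P* = 138 - 5(9.8) = 89.
PS is the area between P* and the supply curve from 0 to Q*: (1/2)(9.8)(49) = 240.1.

240.10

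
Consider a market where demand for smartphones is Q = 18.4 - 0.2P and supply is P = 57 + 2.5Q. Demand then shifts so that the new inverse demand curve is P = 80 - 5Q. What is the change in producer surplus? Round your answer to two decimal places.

Rewriting demand in inverse form: P = 92 - 5Q.
Initial equilibrium: Q_0 = 4.6667, P_0 = 68.6667; CS_0 = (1/2)(4.6667)(23.3333) = 54.4444, PS_0 = (1/2)(4.6667)(11.6667) = 27.2222.
New equilibrium: 80 - 5Q = 57 + 2.5Q gives Q_1 = 3.0667, P_1 = 64.6667; CS_1 = 23.5111, PS_1 = 11.7556.
Change in producer surplus = 11.7556 - 27.2222 = -15.4667.

-15.47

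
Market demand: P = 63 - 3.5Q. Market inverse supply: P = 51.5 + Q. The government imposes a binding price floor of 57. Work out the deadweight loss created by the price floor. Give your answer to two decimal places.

1.59

Free-market equilibrium: 63 - 3.5Q = 51.5 + Q gives Q* = 2.5556, P* = 54.0556.
At P = 57, buyers demand (63 - 57)/3.5 = 1.7143 while sellers would supply more, so the quantity traded is 1.7143 at price 57.
At Q = 1.7143 the demand price is 57 and the supply price is 53.2143. Deadweight loss is the triangle between the curves from 1.7143 to 2.5556: (1/2)(57 - 53.2143)(2.5556 - 1.7143) = 1.5924.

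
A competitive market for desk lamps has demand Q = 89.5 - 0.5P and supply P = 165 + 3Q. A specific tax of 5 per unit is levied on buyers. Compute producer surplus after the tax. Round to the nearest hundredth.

4.86

Rewriting demand in inverse form: P = 179 - 2Q.
Pre-tax equilibrium: 179 - 2Q = 165 + 3Q gives Q* = 2.8, P* = 173.4.
A tax on buyers shifts demand down by 5: (179 - 5) - 2Q = 165 + 3Q, so Q_t = 1.8. Buyers pay P_b = 175.4; sellers receive P_s = P_b - 5 = 170.4.
Producer surplus is the triangle above supply below P_s: (1/2)(1.8)(170.4 - 165) = 4.86.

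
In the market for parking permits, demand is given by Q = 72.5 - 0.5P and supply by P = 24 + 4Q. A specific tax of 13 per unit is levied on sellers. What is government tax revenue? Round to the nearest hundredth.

234.00

Rewriting demand in inverse form: P = 145 - 2Q.
Without the tax, 145 - 2Q = 24 + 4Q so Q* = 20.1667 and P* = 104.6667.
With the tax, sellers need 13 more per unit: 145 - 2Q = 24 + 4Q + 13, so Q_t = 18. Buyers pay P_b = 109; sellers receive P_s = P_b - 13 = 96.
Revenue is the tax times quantity traded: 13 x 18 = 234.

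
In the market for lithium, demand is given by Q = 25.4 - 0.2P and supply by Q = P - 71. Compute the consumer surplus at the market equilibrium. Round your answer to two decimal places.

Rewriting demand in inverse form: P = 127 - 5Q.
Rewriting supply in inverse form: P = 71 + Q.
Equilibrium: 127 - 5Q = 71 + Q, so Q* = 9.3333 and P* = 80.3333.
CS is the area between the demand curve and P* from 0 to Q*: (1/2)(9.3333)(46.6667) = 217.7778.

217.78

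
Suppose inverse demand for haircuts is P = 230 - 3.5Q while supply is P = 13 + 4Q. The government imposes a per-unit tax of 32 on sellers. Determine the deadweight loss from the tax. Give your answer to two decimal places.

Pre-tax equilibrium: 230 - 3.5Q = 13 + 4Q gives Q* = 28.9333, P* = 128.7333.
A tax on sellers shifts supply up by 32: 230 - 3.5Q = 13 + 4Q + 32, so Q_t = 24.6667. Buyers pay P_b = 143.6667; sellers receive P_s = P_b - 32 = 111.6667.
Deadweight loss is the triangle between the curves from Q_t to Q*: (1/2)(28.9333 - 24.6667)(32) = 68.2667.

68.27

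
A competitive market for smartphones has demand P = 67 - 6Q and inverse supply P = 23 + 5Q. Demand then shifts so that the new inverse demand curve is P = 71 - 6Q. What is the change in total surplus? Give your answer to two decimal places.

Initial equilibrium: Q_0 = 4, P_0 = 43; CS_0 = (1/2)(4)(24) = 48, PS_0 = (1/2)(4)(20) = 40.
New equilibrium: 71 - 6Q = 23 + 5Q gives Q_1 = 4.3636, P_1 = 44.8182; CS_1 = 57.124, PS_1 = 47.6033.
Change in total surplus = (57.124 + 47.6033) - (48 + 40) = 16.7273.

16.73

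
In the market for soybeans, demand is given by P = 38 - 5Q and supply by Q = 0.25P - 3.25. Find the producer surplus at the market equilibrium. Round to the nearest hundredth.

15.43

Rewriting supply in inverse form: P = 13 + 4Q.
Equilibrium: 38 - 5Q = 13 + 4Q, so Q* = 2.7778 and P* = 24.1111.
Producer surplus is the triangle above supply below P*: (1/2)(2.7778)(24.1111 - 13) = (1/2)(2.7778)(11.1111) = 15.4321.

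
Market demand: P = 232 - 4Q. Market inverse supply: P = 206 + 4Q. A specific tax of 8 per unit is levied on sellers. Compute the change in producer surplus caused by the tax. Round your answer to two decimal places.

Without the tax, 232 - 4Q = 206 + 4Q so Q* = 3.25 and P* = 219.
A tax on sellers shifts supply up by 8: 232 - 4Q = 206 + 4Q + 8, so Q_t = 2.25. Buyers pay P_b = 223; sellers receive P_s = P_b - 8 = 215.
PS falls from (1/2)(3.25)(13) = 21.125 to (1/2)(2.25)(9) = 10.125, a change of -11.

-11.00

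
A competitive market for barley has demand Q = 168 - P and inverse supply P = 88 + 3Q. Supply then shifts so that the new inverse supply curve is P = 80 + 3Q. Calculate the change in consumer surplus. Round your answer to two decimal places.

Rewriting demand in inverse form: P = 168 - Q.
Initial equilibrium: Q_0 = 20, P_0 = 148; CS_0 = (1/2)(20)(20) = 200, PS_0 = (1/2)(20)(60) = 600.
New equilibrium: 168 - Q = 80 + 3Q gives Q_1 = 22, P_1 = 146; CS_1 = 242, PS_1 = 726.
Change in consumer surplus = 242 - 200 = 42.

42.00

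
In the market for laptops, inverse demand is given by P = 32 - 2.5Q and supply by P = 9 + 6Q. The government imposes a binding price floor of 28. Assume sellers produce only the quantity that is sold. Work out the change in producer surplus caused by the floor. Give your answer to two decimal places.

Free-market equilibrium: 32 - 2.5Q = 9 + 6Q gives Q* = 2.7059, P* = 25.2353.
At P = 28, buyers demand (32 - 28)/2.5 = 1.6 while sellers would supply more, so the quantity traded is 1.6 at price 28.
PS goes from (1/2)(2.7059)(16.2353) = 21.9654 to 22.72 (computed as (28 - 9)(1.6) - (1/2)(6)(1.6)^2), a change of 0.7546.

0.75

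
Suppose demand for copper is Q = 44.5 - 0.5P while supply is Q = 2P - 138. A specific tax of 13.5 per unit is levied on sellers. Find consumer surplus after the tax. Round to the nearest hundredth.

6.76

Rewriting demand in inverse form: P = 89 - 2Q.
Rewriting supply in inverse form: P = 69 + 0.5Q.
Pre-tax equilibrium: 89 - 2Q = 69 + 0.5Q gives Q* = 8, P* = 73.
A tax on sellers shifts supply up by 13.5: 89 - 2Q = 69 + 0.5Q + 13.5, so Q_t = 2.6. Buyers pay P_b = 83.8; sellers receive P_s = P_b - 13.5 = 70.3.
CS = (1/2)(Q_t)(89 - P_b) = (1/2)(2.6)(5.2) = 6.76.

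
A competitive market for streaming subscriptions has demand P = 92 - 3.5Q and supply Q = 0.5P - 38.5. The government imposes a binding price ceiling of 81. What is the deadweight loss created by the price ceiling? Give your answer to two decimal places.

Rewriting supply in inverse form: P = 77 + 2Q.
Free-market equilibrium: 92 - 3.5Q = 77 + 2Q gives Q* = 2.7273, P* = 82.4545.
At P = 81, sellers supply (81 - 77)/2 = 2 while buyers want more, so the quantity traded is 2 at price 81.
The lost-trades triangle has base Q* - 2 = 0.7273 and height equal to the gap between the curves at Q = 2, which is 85 - 81 = 4. DWL = (1/2)(0.7273)(4) = 1.4545.

1.45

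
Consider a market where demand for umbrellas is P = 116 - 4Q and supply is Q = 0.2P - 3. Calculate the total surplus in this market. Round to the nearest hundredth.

Rewriting supply in inverse form: P = 15 + 5Q.
Set 116 - 4Q = 15 + 5Q, which gives 101 = 9Q, so Q* = 11.2222 and P* = 116 - 4(11.2222) = 71.1111.
Total surplus is the full triangle between the curves from 0 to Q*: (1/2)(11.2222)(116 - 15) = 566.7222.

566.72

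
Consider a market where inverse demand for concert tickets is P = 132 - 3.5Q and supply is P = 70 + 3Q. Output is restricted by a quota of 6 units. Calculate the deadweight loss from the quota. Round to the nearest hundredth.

40.69

Without the quota, 132 - 3.5Q = 70 + 3Q gives Q* = 9.5385.
At Q = 6 the demand price is 132 - 3.5(6) = 111 and the supply price is 70 + 3(6) = 88.
DWL = (1/2)(gap between curves at 6) x (Q* - 6) = (1/2)(23)(3.5385) = 40.6923.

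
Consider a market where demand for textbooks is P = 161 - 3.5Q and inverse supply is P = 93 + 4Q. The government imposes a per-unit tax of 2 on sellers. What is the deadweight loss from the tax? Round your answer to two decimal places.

0.27

Pre-tax equilibrium: 161 - 3.5Q = 93 + 4Q gives Q* = 9.0667, P* = 129.2667.
With the tax, sellers need 2 more per unit: 161 - 3.5Q = 93 + 4Q + 2, so Q_t = 8.8. Buyers pay P_b = 130.2; sellers receive P_s = P_b - 2 = 128.2.
Deadweight loss is the triangle between the curves from Q_t to Q*: (1/2)(9.0667 - 8.8)(2) = 0.2667.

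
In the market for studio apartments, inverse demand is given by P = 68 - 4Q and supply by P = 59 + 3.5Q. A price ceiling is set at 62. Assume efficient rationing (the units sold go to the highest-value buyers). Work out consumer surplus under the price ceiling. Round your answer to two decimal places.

3.67

Without the control, 68 - 4Q = 59 + 3.5Q so Q* = 1.2 and P* = 63.2.
At P = 62, sellers supply (62 - 59)/3.5 = 0.8571 while buyers want more, so the quantity traded is 0.8571 at price 62.
The demand price at Q = 0.8571 is 64.5714. CS is the trapezoid between demand and 62 over [0, 0.8571]: (1/2)[(68 - 62) + (64.5714 - 62)](0.8571) = 3.6735.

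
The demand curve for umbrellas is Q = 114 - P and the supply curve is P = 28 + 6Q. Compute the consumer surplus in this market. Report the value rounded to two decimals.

75.47

Rewriting demand in inverse form: P = 114 - Q.
Equilibrium: 114 - Q = 28 + 6Q, so Q* = 12.2857 and P* = 101.7143.
The demand choke price is 114, so CS = (1/2)(Q*)(114 - P*) = (1/2)(12.2857)(12.2857) = 75.4694.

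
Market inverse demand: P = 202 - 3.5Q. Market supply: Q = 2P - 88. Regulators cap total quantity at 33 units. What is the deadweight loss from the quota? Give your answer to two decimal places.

84.50

Rewriting supply in inverse form: P = 44 + 0.5Q.
Without the quota, 202 - 3.5Q = 44 + 0.5Q gives Q* = 39.5.
At Q = 33 the demand price is 202 - 3.5(33) = 86.5 and the supply price is 44 + 0.5(33) = 60.5.
DWL = (1/2)(gap between curves at 33) x (Q* - 33) = (1/2)(26)(6.5) = 84.5.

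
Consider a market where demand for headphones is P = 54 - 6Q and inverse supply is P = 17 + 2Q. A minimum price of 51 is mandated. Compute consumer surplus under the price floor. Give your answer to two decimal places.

Free-market equilibrium: 54 - 6Q = 17 + 2Q gives Q* = 4.625, P* = 26.25.
At the floor price 51, quantity demanded is (54 - 51)/6 = 0.5; demand is the short side, so Q = 0.5 trades at P = 51.
CS is the triangle under demand above 51: (1/2)(0.5)(54 - 51) = 0.75.

0.75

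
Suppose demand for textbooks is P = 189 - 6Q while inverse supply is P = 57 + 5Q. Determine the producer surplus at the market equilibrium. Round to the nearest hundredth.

Set 189 - 6Q = 57 + 5Q, which gives 132 = 11Q, so Q* = 12 and P* = 189 - 6(12) = 117.
PS is the area between P* and the supply curve from 0 to Q*: (1/2)(12)(60) = 360.

360.00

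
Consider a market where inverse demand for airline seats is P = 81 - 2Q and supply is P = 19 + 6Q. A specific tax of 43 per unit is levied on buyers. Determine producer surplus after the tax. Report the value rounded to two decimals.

16.92

Pre-tax equilibrium: 81 - 2Q = 19 + 6Q gives Q* = 7.75, P* = 65.5.
A tax on buyers shifts demand down by 43: (81 - 43) - 2Q = 19 + 6Q, so Q_t = 2.375. Buyers pay P_b = 76.25; sellers receive P_s = P_b - 43 = 33.25.
PS = (1/2)(Q_t)(P_s - 19) = (1/2)(2.375)(14.25) = 16.9219.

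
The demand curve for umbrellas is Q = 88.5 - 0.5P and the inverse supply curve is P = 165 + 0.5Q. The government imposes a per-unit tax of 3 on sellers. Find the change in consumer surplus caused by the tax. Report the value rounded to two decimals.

Rewriting demand in inverse form: P = 177 - 2Q.
Pre-tax equilibrium: 177 - 2Q = 165 + 0.5Q gives Q* = 4.8, P* = 167.4.
A tax on sellers shifts supply up by 3: 177 - 2Q = 165 + 0.5Q + 3, so Q_t = 3.6. Buyers pay P_b = 169.8; sellers receive P_s = P_b - 3 = 166.8.
CS falls from (1/2)(4.8)(9.6) = 23.04 to (1/2)(3.6)(7.2) = 12.96, a change of -10.08.

-10.08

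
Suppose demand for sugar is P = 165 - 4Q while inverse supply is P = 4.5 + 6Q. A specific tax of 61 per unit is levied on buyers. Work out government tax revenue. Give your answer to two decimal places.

Pre-tax equilibrium: 165 - 4Q = 4.5 + 6Q gives Q* = 16.05, P* = 100.8.
With the tax, buyers' net willingness to pay falls by 61: (165 - 61) - 4Q = 4.5 + 6Q, so Q_t = 9.95. Buyers pay P_b = 125.2; sellers receive P_s = P_b - 61 = 64.2.
Tax revenue = t x Q_t = 61 x 9.95 = 606.95.

606.95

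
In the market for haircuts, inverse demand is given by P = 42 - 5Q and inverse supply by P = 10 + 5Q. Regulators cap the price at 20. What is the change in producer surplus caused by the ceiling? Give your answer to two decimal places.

Without the control, 42 - 5Q = 10 + 5Q so Q* = 3.2 and P* = 26.
At P = 20, sellers supply (20 - 10)/5 = 2 while buyers want more, so the quantity traded is 2 at price 20.
PS goes from (1/2)(3.2)(16) = 25.6 to 10 (computed as (20 - 10)(2) - (1/2)(5)(2)^2), a change of -15.6.

-15.60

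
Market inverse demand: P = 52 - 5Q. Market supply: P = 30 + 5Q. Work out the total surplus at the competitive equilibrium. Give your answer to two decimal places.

Setting demand equal to supply, 22 = 10Q, so Q* = 2.2 and P* = 41.
CS = (1/2)(2.2)(11) = 12.1 and PS = (1/2)(2.2)(11) = 12.1, so total surplus = 24.2.

24.20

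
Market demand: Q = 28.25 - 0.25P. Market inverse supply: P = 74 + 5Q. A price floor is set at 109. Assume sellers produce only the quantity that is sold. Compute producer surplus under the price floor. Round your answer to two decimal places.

32.50

Rewriting demand in inverse form: P = 113 - 4Q.
Free-market equilibrium: 113 - 4Q = 74 + 5Q gives Q* = 4.3333, P* = 95.6667.
At the floor price 109, quantity demanded is (113 - 109)/4 = 1; demand is the short side, so Q = 1 trades at P = 109.
The supply price at Q = 1 is 79. PS is the trapezoid between 109 and supply over [0, 1]: (1/2)[(109 - 74) + (109 - 79)](1) = 32.5.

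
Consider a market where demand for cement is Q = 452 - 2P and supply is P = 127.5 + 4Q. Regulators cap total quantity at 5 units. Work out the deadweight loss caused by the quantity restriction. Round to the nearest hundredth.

Rewriting demand in inverse form: P = 226 - 0.5Q.
Unrestricted equilibrium: Q* = (226 - 127.5)/(0.5 + 4) = 21.8889.
At Q = 5 the demand price is 226 - 0.5(5) = 223.5 and the supply price is 127.5 + 4(5) = 147.5.
Deadweight loss is the triangle between the curves from 5 to 21.8889: (1/2)(223.5 - 147.5)(21.8889 - 5) = 641.7778.

641.78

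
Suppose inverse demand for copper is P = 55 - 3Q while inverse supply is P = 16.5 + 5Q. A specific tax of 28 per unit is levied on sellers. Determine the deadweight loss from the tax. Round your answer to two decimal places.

Without the tax, 55 - 3Q = 16.5 + 5Q so Q* = 4.8125 and P* = 40.5625.
A tax on sellers shifts supply up by 28: 55 - 3Q = 16.5 + 5Q + 28, so Q_t = 1.3125. Buyers pay P_b = 51.0625; sellers receive P_s = P_b - 28 = 23.0625.
Deadweight loss is the triangle between the curves from Q_t to Q*: (1/2)(4.8125 - 1.3125)(28) = 49.

49.00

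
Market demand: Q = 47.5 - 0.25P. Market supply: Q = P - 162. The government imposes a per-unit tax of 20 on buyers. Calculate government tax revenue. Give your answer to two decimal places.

32.00

Rewriting demand in inverse form: P = 190 - 4Q.
Rewriting supply in inverse form: P = 162 + Q.
Without the tax, 190 - 4Q = 162 + Q so Q* = 5.6 and P* = 167.6.
With the tax, buyers' net willingness to pay falls by 20: (190 - 20) - 4Q = 162 + Q, so Q_t = 1.6. Buyers pay P_b = 183.6; sellers receive P_s = P_b - 20 = 163.6.
Revenue is the tax times quantity traded: 20 x 1.6 = 32.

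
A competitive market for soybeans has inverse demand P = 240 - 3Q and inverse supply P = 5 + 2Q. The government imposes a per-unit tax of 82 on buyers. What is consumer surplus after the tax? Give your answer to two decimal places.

Pre-tax equilibrium: 240 - 3Q = 5 + 2Q gives Q* = 47, P* = 99.
With the tax, buyers' net willingness to pay falls by 82: (240 - 82) - 3Q = 5 + 2Q, so Q_t = 30.6. Buyers pay P_b = 148.2; sellers receive P_s = P_b - 82 = 66.2.
CS = (1/2)(Q_t)(240 - P_b) = (1/2)(30.6)(91.8) = 1404.54.

1404.54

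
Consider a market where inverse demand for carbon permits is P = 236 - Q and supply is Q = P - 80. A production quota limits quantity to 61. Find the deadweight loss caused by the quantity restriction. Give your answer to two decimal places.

Rewriting supply in inverse form: P = 80 + Q.
Unrestricted equilibrium: Q* = (236 - 80)/(1 + 1) = 78.
At Q = 61 the demand price is 236 - (61) = 175 and the supply price is 80 + (61) = 141.
DWL = (1/2)(gap between curves at 61) x (Q* - 61) = (1/2)(34)(17) = 289.

289.00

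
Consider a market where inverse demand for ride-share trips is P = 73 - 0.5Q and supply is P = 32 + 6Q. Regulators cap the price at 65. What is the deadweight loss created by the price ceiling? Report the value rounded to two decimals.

2.12

Free-market equilibrium: 73 - 0.5Q = 32 + 6Q gives Q* = 6.3077, P* = 69.8462.
At P = 65, sellers supply (65 - 32)/6 = 5.5 while buyers want more, so the quantity traded is 5.5 at price 65.
At Q = 5.5 the demand price is 70.25 and the supply price is 65. Deadweight loss is the triangle between the curves from 5.5 to 6.3077: (1/2)(70.25 - 65)(6.3077 - 5.5) = 2.1202.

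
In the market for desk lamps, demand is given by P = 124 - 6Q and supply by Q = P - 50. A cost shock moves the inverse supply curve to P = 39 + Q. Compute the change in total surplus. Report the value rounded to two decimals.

Rewriting supply in inverse form: P = 50 + Q.
Initial equilibrium: Q_0 = 10.5714, P_0 = 60.5714; CS_0 = (1/2)(10.5714)(63.4286) = 335.2653, PS_0 = (1/2)(10.5714)(10.5714) = 55.8776.
New equilibrium: 124 - 6Q = 39 + Q gives Q_1 = 12.1429, P_1 = 51.1429; CS_1 = 442.3469, PS_1 = 73.7245.
Change in total surplus = (442.3469 + 73.7245) - (335.2653 + 55.8776) = 124.9286.

124.93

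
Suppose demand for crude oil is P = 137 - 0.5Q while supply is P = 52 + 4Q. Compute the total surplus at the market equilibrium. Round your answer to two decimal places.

Equilibrium: 137 - 0.5Q = 52 + 4Q, so Q* = 18.8889 and P* = 127.5556.
Total surplus is the full triangle between the curves from 0 to Q*: (1/2)(18.8889)(137 - 52) = 802.7778.

802.78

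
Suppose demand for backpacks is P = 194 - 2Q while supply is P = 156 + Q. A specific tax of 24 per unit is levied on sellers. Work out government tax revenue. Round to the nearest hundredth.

Pre-tax equilibrium: 194 - 2Q = 156 + Q gives Q* = 12.6667, P* = 168.6667.
A tax on sellers shifts supply up by 24: 194 - 2Q = 156 + Q + 24, so Q_t = 4.6667. Buyers pay P_b = 184.6667; sellers receive P_s = P_b - 24 = 160.6667.
Revenue is the tax times quantity traded: 24 x 4.6667 = 112.

112.00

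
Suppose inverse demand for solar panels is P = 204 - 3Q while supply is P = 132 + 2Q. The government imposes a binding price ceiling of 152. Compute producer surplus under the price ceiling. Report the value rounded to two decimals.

100.00

Without the control, 204 - 3Q = 132 + 2Q so Q* = 14.4 and P* = 160.8.
At the ceiling price 152, quantity supplied is (152 - 132)/2 = 10; supply is the short side, so Q = 10 trades at P = 152.
PS is the triangle above supply below 152: (1/2)(10)(152 - 132) = 100.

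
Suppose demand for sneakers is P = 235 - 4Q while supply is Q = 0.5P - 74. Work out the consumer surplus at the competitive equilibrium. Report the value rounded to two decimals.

Rewriting supply in inverse form: P = 148 + 2Q.
Set 235 - 4Q = 148 + 2Q, which gives 87 = 6Q, so Q* = 14.5 and P* = 235 - 4(14.5) = 177.
Consumer surplus is the triangle under demand above P*: (1/2)(14.5)(235 - 177) = (1/2)(14.5)(58) = 420.5.

420.50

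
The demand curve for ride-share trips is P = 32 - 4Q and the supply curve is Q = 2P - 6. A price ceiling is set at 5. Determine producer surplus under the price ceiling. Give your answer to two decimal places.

4.00

Rewriting supply in inverse form: P = 3 + 0.5Q.
Free-market equilibrium: 32 - 4Q = 3 + 0.5Q gives Q* = 6.4444, P* = 6.2222.
At P = 5, sellers supply (5 - 3)/0.5 = 4 while buyers want more, so the quantity traded is 4 at price 5.
PS is the triangle above supply below 5: (1/2)(4)(5 - 3) = 4.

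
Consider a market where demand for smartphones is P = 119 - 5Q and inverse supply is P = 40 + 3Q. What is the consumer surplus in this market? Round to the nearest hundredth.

Setting demand equal to supply, 79 = 8Q, so Q* = 9.875 and P* = 69.625.
Consumer surplus is the triangle under demand above P*: (1/2)(9.875)(119 - 69.625) = (1/2)(9.875)(49.375) = 243.7891.

243.79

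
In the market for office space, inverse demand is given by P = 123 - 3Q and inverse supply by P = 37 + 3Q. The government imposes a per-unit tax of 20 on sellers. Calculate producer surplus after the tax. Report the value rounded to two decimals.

181.50

Pre-tax equilibrium: 123 - 3Q = 37 + 3Q gives Q* = 14.3333, P* = 80.
A tax on sellers shifts supply up by 20: 123 - 3Q = 37 + 3Q + 20, so Q_t = 11. Buyers pay P_b = 90; sellers receive P_s = P_b - 20 = 70.
Producer surplus is the triangle above supply below P_s: (1/2)(11)(70 - 37) = 181.5.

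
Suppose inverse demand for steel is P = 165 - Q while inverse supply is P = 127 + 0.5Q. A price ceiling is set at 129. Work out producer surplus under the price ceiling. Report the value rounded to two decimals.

Without the control, 165 - Q = 127 + 0.5Q so Q* = 25.3333 and P* = 139.6667.
At P = 129, sellers supply (129 - 127)/0.5 = 4 while buyers want more, so the quantity traded is 4 at price 129.
PS is the triangle above supply below 129: (1/2)(4)(129 - 127) = 4.

4.00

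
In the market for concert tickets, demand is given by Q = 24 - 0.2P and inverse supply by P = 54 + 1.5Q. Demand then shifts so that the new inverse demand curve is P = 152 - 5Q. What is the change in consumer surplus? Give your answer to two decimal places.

Rewriting demand in inverse form: P = 120 - 5Q.
Initial equilibrium: Q_0 = 10.1538, P_0 = 69.2308; CS_0 = (1/2)(10.1538)(50.7692) = 257.7515, PS_0 = (1/2)(10.1538)(15.2308) = 77.3254.
New equilibrium: 152 - 5Q = 54 + 1.5Q gives Q_1 = 15.0769, P_1 = 76.6154; CS_1 = 568.284, PS_1 = 170.4852.
Change in consumer surplus = 568.284 - 257.7515 = 310.5325.

310.53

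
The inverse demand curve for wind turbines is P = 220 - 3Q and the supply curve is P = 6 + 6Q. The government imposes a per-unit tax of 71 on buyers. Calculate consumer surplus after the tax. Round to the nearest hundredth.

378.69

Without the tax, 220 - 3Q = 6 + 6Q so Q* = 23.7778 and P* = 148.6667.
With the tax, buyers' net willingness to pay falls by 71: (220 - 71) - 3Q = 6 + 6Q, so Q_t = 15.8889. Buyers pay P_b = 172.3333; sellers receive P_s = P_b - 71 = 101.3333.
CS = (1/2)(Q_t)(220 - P_b) = (1/2)(15.8889)(47.6667) = 378.6852.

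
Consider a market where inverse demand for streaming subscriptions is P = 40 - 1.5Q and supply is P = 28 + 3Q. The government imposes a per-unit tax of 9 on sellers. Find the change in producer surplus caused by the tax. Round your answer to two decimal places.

Pre-tax equilibrium: 40 - 1.5Q = 28 + 3Q gives Q* = 2.6667, P* = 36.
A tax on sellers shifts supply up by 9: 40 - 1.5Q = 28 + 3Q + 9, so Q_t = 0.6667. Buyers pay P_b = 39; sellers receive P_s = P_b - 9 = 30.
PS falls from (1/2)(2.6667)(8) = 10.6667 to (1/2)(0.6667)(2) = 0.6667, a change of -10.

-10.00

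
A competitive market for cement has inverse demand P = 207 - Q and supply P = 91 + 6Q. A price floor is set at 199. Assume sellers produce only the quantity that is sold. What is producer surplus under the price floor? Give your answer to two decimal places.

672.00

Without the control, 207 - Q = 91 + 6Q so Q* = 16.5714 and P* = 190.4286.
At the floor price 199, quantity demanded is (207 - 199)/1 = 8; demand is the short side, so Q = 8 trades at P = 199.
The supply price at Q = 8 is 139. PS is the trapezoid between 199 and supply over [0, 8]: (1/2)[(199 - 91) + (199 - 139)](8) = 672.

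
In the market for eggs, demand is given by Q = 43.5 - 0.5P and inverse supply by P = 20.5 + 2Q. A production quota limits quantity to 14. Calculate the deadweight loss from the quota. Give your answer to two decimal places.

13.78

Rewriting demand in inverse form: P = 87 - 2Q.
Unrestricted equilibrium: Q* = (87 - 20.5)/(2 + 2) = 16.625.
At Q = 14 the demand price is 87 - 2(14) = 59 and the supply price is 20.5 + 2(14) = 48.5.
DWL = (1/2)(gap between curves at 14) x (Q* - 14) = (1/2)(10.5)(2.625) = 13.7812.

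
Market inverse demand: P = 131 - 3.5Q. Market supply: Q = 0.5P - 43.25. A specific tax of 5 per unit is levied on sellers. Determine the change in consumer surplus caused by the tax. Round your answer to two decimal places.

Rewriting supply in inverse form: P = 86.5 + 2Q.
Without the tax, 131 - 3.5Q = 86.5 + 2Q so Q* = 8.0909 and P* = 102.6818.
A tax on sellers shifts supply up by 5: 131 - 3.5Q = 86.5 + 2Q + 5, so Q_t = 7.1818. Buyers pay P_b = 105.8636; sellers receive P_s = P_b - 5 = 100.8636.
CS falls from (1/2)(8.0909)(28.3182) = 114.5599 to (1/2)(7.1818)(25.1364) = 90.2624, a change of -24.2975.

-24.30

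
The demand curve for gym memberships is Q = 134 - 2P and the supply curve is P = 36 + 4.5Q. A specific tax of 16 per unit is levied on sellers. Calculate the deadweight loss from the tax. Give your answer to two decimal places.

Rewriting demand in inverse form: P = 67 - 0.5Q.
Without the tax, 67 - 0.5Q = 36 + 4.5Q so Q* = 6.2 and P* = 63.9.
A tax on sellers shifts supply up by 16: 67 - 0.5Q = 36 + 4.5Q + 16, so Q_t = 3. Buyers pay P_b = 65.5; sellers receive P_s = P_b - 16 = 49.5.
The welfare triangle lost has base Q* - Q_t = 3.2 and height t = 16, so DWL = (1/2)(3.2)(16) = 25.6.

25.60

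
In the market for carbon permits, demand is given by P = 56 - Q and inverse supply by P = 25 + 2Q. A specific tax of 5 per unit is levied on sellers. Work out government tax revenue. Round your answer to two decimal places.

43.33

Without the tax, 56 - Q = 25 + 2Q so Q* = 10.3333 and P* = 45.6667.
With the tax, sellers need 5 more per unit: 56 - Q = 25 + 2Q + 5, so Q_t = 8.6667. Buyers pay P_b = 47.3333; sellers receive P_s = P_b - 5 = 42.3333.
Revenue is the tax times quantity traded: 5 x 8.6667 = 43.3333.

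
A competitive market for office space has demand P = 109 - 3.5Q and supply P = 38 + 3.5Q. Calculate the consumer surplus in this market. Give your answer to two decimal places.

Equilibrium: 109 - 3.5Q = 38 + 3.5Q, so Q* = 10.1429 and P* = 73.5.
CS is the area between the demand curve and P* from 0 to Q*: (1/2)(10.1429)(35.5) = 180.0357.

180.04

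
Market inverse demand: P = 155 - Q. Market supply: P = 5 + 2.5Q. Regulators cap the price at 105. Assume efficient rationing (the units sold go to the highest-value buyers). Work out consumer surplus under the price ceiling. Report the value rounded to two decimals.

1200.00

Without the control, 155 - Q = 5 + 2.5Q so Q* = 42.8571 and P* = 112.1429.
At P = 105, sellers supply (105 - 5)/2.5 = 40 while buyers want more, so the quantity traded is 40 at price 105.
The demand price at Q = 40 is 115. CS is the trapezoid between demand and 105 over [0, 40]: (1/2)[(155 - 105) + (115 - 105)](40) = 1200.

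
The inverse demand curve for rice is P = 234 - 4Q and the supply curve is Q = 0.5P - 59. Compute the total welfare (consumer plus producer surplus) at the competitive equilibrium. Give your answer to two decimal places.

Rewriting supply in inverse form: P = 118 + 2Q.
Setting demand equal to supply, 116 = 6Q, so Q* = 19.3333 and P* = 156.6667.
CS = (1/2)(19.3333)(77.3333) = 747.5556 and PS = (1/2)(19.3333)(38.6667) = 373.7778, so total surplus = 1121.3333.

1121.33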